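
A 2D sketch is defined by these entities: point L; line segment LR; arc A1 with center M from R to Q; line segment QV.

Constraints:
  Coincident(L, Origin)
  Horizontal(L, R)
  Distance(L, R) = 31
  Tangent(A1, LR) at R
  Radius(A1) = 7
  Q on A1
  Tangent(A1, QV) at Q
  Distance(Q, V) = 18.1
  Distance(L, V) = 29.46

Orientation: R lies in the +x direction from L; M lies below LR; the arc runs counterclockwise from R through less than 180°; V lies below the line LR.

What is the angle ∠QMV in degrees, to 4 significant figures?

68.86°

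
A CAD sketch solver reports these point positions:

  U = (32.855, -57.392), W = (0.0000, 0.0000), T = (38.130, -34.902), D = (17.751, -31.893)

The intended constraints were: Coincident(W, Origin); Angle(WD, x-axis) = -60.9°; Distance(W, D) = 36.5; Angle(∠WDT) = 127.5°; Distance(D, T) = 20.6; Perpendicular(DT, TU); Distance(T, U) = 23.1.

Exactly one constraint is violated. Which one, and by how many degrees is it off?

Perpendicular(DT, TU) — off by 4.80°.

W = (0.00, 0.00) ✓; WD at -60.90° ✓; |WD| = 36.50 ✓; ∠WDT = 127.5° ✓; |DT| = 20.60 ✓; ∠(DT, TU) = 94.80° ✗; |TU| = 23.10 ✓.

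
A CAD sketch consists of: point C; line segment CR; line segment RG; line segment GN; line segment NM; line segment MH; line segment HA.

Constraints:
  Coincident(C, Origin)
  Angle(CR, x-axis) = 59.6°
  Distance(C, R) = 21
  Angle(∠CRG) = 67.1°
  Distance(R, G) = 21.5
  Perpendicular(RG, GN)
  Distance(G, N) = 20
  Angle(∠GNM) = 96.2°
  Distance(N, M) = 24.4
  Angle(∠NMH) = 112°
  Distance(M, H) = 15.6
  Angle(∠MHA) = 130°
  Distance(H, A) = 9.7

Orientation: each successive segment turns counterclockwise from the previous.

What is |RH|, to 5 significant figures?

13.475

∠GNM = 96.2° gives NM at -13.700° from the x-axis; with |NM| = 24.4, M = (10.406, -4.6886). ∠NMH = 112.0° gives MH at 54.300° from the x-axis; with |MH| = 15.6, H = (19.509, 7.9799). Then |RH| = |H − R| = 13.475.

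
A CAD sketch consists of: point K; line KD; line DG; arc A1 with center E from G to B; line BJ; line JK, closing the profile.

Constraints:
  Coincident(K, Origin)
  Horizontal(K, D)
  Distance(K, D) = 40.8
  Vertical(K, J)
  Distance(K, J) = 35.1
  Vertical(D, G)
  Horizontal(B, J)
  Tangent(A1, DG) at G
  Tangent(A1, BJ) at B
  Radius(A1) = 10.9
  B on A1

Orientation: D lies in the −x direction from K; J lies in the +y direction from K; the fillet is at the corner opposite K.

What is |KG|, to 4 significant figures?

47.44

K is at the origin; KD is horizontal with |KD| = 40.8 and D on the −x side, so D = (-40.80, 0.000). K and J share the same x with |KJ| = 35.1 and J on the +y side, so J = (0.000, 35.10). The virtual corner opposite K is at (-40.80, 35.10). A1 meets DG tangentially, so EG is at right angles to DG and the tangent condition forces EB to be normal to BJ, with radius 10.9, so the center E sits 10.9 in from both sides at E = (-29.90, 24.20). That places the tangent points at G = (-40.80, 24.20) on DG and B = (-29.90, 35.10) on BJ. Then |KG| = |G − K| = 47.44.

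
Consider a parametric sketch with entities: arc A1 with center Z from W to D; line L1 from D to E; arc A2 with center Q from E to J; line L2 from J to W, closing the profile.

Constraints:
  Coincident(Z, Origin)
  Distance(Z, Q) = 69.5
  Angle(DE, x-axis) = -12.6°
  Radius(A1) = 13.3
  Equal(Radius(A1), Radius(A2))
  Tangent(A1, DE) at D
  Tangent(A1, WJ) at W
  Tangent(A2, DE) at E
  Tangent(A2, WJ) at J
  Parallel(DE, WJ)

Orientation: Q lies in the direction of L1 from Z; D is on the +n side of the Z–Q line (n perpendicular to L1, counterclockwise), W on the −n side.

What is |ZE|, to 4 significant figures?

70.76

The slot axis is L1's direction at -12.6°, so u = (cos -12.6°, sin -12.6°) = (0.9759, -0.2181) and n = (−sin -12.6°, cos -12.6°) = (0.2181, 0.9759). Z is at the origin and Q lies 69.5 along u from Z, so Q = 69.5·u = (67.83, -15.16). Tangency of A1 to both parallel lines with radius 13.3 puts D and W at Z ± 13.3·n: D = (2.901, 12.98), W = (-2.901, -12.98). Equal radii place E and J the same way about Q: E = Q + 13.3·n = (70.73, -2.181), J = Q − 13.3·n = (64.92, -28.14). Then |ZE| = |E − Z| = 70.76.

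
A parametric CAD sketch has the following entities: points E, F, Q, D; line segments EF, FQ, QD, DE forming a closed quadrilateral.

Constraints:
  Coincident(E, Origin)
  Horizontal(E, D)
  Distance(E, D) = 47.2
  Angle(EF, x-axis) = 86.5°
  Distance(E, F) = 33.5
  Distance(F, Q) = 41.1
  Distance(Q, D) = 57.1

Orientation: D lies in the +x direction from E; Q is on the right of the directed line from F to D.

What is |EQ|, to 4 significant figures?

11.30

E is at the origin; E and D share the same y with |ED| = 47.2 and D in +x, so D = (47.2, 0). EF runs at 86.5° with |EF| = 33.5, so F = (2.045, 33.44). Q is determined by |FQ| = 41.1 and |QD| = 57.1 together: it lies at the intersection of circle(F, 41.1) and circle(D, 57.1). With |FD| = 56.19, the foot of the radical line on FD is 14.11 from F and the perpendicular offset is √(41.1² − 14.11²) = 38.60. Taking the right-of-FD solution: Q = (-9.586, -5.982).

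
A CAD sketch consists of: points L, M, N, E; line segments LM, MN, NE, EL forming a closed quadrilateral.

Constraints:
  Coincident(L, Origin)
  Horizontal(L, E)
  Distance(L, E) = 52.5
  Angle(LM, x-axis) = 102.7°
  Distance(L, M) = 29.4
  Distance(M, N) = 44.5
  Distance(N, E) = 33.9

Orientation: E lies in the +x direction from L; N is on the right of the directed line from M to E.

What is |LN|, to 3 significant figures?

20.8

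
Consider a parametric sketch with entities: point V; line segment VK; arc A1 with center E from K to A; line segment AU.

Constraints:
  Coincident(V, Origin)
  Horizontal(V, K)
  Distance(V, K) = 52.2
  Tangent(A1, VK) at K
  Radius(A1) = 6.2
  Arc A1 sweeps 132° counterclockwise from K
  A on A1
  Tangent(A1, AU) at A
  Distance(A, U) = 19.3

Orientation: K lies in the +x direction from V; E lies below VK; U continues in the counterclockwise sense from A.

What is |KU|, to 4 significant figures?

26.05

V is at the origin; V and K share the same y with |VK| = 52.2 and K on the +x side, so K = (52.20, 0.000). Since A1 is tangent to VK there, EK ⟂ VK, so E = K + (0, -6.2) = (52.20, -6.200). On A1, K sits at bearing 90° from E; a 132° counterclockwise sweep puts A at bearing 222°, so A = E + 6.2·(cos 222°, sin 222°) = (47.59, -10.35). Tangency of A1 to AU means the radius EA is perpendicular to AU, so AU runs along (−sin 222°, cos 222°); with |AU| = 19.3, U = (60.51, -24.69). Then |KU| = |U − K| = 26.05.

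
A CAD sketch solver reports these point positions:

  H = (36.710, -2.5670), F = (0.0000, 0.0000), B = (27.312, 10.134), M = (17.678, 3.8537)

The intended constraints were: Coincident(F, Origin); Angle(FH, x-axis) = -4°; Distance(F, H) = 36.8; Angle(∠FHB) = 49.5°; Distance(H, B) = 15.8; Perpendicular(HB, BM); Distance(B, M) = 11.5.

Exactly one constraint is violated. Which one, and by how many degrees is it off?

Perpendicular(HB, BM) — off by 3.40°.

F = (0.00, 0.00) ✓; FH at -4.000° ✓; |FH| = 36.80 ✓; ∠FHB = 49.50° ✓; |HB| = 15.80 ✓; ∠(HB, BM) = 86.60° ✗; |BM| = 11.50 ✓.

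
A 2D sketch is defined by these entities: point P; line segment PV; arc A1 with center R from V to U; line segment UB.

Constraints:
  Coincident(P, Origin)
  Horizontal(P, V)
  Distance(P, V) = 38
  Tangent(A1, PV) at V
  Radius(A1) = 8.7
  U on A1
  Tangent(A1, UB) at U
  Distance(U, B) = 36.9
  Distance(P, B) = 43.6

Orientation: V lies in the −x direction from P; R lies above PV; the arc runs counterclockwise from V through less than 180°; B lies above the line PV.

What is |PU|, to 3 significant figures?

30.4

Checks: |RU| = 8.700 ✓; ∠(RU, UB) = 90.00° ✓; |UB| = 36.90 ✓; |PB| = 43.60 ✓.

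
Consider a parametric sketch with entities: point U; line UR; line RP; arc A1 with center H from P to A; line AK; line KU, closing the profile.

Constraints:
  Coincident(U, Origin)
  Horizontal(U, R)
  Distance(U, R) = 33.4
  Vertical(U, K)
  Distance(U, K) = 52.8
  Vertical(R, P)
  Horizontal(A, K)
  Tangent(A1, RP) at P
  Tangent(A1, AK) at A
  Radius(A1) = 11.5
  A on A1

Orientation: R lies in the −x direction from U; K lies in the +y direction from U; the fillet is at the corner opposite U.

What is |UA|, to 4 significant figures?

57.16

U is at the origin; U and R share the same y with |UR| = 33.4 and R on the −x side, so R = (-33.40, 0.000). UK is vertical with |UK| = 52.8 and K on the +y side, so K = (0.000, 52.80). The virtual corner opposite U is at (-33.40, 52.80). Tangency of A1 to RP means the radius HP is perpendicular to RP and the tangent condition forces HA to be normal to AK, with radius 11.5, so the center H sits 11.5 in from both sides at H = (-21.90, 41.30). That places the tangent points at P = (-33.40, 41.30) on RP and A = (-21.90, 52.80) on AK. Then |UA| = |A − U| = 57.16.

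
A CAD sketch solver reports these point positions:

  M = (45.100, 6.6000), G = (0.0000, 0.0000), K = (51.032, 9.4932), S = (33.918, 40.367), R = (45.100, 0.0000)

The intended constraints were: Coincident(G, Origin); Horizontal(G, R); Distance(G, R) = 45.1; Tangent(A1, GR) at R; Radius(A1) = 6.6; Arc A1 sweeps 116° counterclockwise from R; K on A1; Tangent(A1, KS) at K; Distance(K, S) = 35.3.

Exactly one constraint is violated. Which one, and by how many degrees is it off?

Tangent(A1, KS) at K — off by 3.00°.

G = (0.00, 0.00) ✓; G.y = 0.00, R.y = 0.00 ✓; |GR| = 45.10 ✓; ∠(MR, RG) = 90.00° ✓; |MR| = 6.600 ✓; bearing(M→K) − bearing(M→R) = 116.0° ✓; |MK| = 6.600 ✓; ∠(MK, KS) = 87.00° ✗; |KS| = 35.30 ✓.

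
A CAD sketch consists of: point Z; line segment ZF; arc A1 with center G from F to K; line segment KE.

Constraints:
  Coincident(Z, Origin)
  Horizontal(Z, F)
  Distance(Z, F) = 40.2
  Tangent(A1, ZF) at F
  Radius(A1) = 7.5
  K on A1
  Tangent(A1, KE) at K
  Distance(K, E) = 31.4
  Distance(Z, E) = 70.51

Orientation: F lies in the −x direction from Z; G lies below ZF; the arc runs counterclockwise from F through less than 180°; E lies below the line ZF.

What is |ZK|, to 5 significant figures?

46.475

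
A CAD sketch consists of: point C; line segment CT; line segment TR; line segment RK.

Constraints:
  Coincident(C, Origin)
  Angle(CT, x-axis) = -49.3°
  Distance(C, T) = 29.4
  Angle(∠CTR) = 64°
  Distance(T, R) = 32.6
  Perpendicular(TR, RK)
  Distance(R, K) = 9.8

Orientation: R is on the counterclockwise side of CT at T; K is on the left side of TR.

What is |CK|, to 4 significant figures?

25.79

∠CTR = 64.0°, so TR runs at -49.3° + (180° − 64.0°) = 66.70° from the x-axis; with |TR| = 32.6, R = T + 32.6·(cos 66.70°, sin 66.70°) = (32.07, 7.652). TR is perpendicular to RK; with |RK| = 9.8 on the left of TR, K = R + 9.8·(-0.9184, 0.3955) = (23.07, 11.53). Then |CK| = |K − C| = 25.79.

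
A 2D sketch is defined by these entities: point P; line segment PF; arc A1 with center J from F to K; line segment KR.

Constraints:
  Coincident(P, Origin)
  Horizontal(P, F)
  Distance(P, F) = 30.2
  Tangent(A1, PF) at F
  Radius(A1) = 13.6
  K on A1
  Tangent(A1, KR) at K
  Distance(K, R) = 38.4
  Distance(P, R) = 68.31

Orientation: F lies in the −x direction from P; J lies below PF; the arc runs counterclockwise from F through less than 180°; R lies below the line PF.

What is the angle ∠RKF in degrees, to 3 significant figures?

136°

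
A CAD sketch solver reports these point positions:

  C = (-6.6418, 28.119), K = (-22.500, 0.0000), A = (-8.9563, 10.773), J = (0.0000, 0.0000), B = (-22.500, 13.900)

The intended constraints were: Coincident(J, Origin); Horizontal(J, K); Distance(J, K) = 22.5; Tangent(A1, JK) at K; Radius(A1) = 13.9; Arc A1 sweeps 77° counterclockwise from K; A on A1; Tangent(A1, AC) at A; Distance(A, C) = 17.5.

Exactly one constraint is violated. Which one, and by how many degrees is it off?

Tangent(A1, AC) at A — off by 5.40°.

J = (0.00, 0.00) ✓; J.y = 0.00, K.y = 0.00 ✓; |JK| = 22.50 ✓; ∠(BK, KJ) = 90.00° ✓; |BK| = 13.90 ✓; bearing(B→A) − bearing(B→K) = 77.00° ✓; |BA| = 13.90 ✓; ∠(BA, AC) = 84.60° ✗; |AC| = 17.50 ✓.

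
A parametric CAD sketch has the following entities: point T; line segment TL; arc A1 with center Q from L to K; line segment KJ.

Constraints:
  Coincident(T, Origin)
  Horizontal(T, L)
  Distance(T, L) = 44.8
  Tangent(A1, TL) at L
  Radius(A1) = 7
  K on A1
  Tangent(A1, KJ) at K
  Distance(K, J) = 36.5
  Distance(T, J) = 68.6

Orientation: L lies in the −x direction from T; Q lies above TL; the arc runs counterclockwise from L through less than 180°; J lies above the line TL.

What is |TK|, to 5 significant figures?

39.654

T is at the origin; TL is horizontal with |TL| = 44.8 and L on the −x side, so L = (-44.800, 0.0000). Tangency of A1 to TL means the radius QL is perpendicular to TL, so Q = L + (0, 7) = (-44.800, 7.0000). Since QK ⟂ KJ (tangency), |QJ| = √(7.0² + 36.5²) = 37.165 regardless of where K sits on A1. So J lies on both circle(T, 68.6) and circle(Q, 37.165); the above-TL intersection is J = (-53.306, 43.179). K is the foot of the tangent from J: K = (-38.410, 9.8569).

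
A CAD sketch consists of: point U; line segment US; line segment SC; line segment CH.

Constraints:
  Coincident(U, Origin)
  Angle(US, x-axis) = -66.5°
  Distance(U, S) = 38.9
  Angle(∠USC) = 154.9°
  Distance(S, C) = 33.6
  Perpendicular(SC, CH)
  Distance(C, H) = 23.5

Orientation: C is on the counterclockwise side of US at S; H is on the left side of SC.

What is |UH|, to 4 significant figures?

69.18

U is at the origin; US runs at -66.5° with length 38.9, so S = 38.9·(cos -66.5°, sin -66.5°) = (15.51, -35.67). ∠USC = 154.9°, so SC runs at -66.5° + (180° − 154.9°) = -41.40° from the x-axis; with |SC| = 33.6, C = S + 33.6·(cos -41.40°, sin -41.40°) = (40.72, -57.89). SC ⟂ CH; with |CH| = 23.5 on the left of SC, H = C + 23.5·(0.6613, 0.7501) = (56.26, -40.27). Then |UH| = |H − U| = 69.18.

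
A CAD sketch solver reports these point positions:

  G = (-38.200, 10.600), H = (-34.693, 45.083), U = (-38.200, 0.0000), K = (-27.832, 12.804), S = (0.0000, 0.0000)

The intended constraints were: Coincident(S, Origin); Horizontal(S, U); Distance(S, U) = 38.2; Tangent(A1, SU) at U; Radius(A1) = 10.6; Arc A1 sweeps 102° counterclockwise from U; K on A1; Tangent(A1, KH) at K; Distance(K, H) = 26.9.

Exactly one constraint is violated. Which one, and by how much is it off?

Distance(K, H) = 26.9 — off by 6.10.

S = (0.00, 0.00) ✓; S.y = 0.00, U.y = 0.00 ✓; |SU| = 38.20 ✓; ∠(GU, US) = 90.00° ✓; |GU| = 10.60 ✓; bearing(G→K) − bearing(G→U) = 102.0° ✓; |GK| = 10.60 ✓; ∠(GK, KH) = 90.00° ✓; |KH| = 33.00 ✗.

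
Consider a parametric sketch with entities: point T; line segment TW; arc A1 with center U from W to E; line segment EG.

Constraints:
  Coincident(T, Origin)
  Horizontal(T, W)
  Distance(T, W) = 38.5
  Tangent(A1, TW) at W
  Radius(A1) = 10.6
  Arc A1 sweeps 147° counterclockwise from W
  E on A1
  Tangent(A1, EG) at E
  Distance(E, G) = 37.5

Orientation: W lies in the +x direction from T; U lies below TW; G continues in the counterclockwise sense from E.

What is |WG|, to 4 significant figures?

47.46

T is at the origin; TW is horizontal with |TW| = 38.5 and W on the +x side, so W = (38.50, 0.000). The tangent condition forces UW to be normal to TW, so U = W + (0, -10.6) = (38.50, -10.60). On A1, W sits at bearing 90° from U; a 147° counterclockwise sweep puts E at bearing 237°, so E = U + 10.6·(cos 237°, sin 237°) = (32.73, -19.49). The tangent condition forces UE to be normal to EG, so EG runs along (−sin 237°, cos 237°); with |EG| = 37.5, G = (64.18, -39.91). Then |WG| = |G − W| = 47.46.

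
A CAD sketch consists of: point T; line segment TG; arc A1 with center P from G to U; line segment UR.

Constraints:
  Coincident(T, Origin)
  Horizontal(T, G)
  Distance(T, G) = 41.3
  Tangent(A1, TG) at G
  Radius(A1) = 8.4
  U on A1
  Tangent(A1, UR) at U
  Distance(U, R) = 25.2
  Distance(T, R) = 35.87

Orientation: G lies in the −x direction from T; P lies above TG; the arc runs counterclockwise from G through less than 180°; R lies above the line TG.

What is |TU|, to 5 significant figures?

34.048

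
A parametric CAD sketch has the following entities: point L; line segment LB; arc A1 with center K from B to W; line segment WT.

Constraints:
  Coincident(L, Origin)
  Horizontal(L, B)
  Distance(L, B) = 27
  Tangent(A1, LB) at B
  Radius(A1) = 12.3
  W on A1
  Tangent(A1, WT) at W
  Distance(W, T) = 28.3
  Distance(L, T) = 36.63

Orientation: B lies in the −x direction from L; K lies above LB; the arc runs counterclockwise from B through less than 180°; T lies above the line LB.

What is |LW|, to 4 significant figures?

17.57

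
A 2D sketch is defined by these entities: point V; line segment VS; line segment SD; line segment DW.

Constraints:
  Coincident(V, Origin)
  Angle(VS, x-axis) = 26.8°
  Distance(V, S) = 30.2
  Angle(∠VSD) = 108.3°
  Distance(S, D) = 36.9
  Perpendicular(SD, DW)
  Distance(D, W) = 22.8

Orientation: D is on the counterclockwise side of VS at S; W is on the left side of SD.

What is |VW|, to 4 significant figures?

46.75

∠VSD = 108.3°, so SD runs at 26.8° + (180° − 108.3°) = 98.50° from the x-axis; with |SD| = 36.9, D = S + 36.9·(cos 98.50°, sin 98.50°) = (21.50, 50.11). SD is perpendicular to DW; with |DW| = 22.8 on the left of SD, W = D + 22.8·(-0.9890, -0.1478) = (-1.048, 46.74). Then |VW| = |W − V| = 46.75.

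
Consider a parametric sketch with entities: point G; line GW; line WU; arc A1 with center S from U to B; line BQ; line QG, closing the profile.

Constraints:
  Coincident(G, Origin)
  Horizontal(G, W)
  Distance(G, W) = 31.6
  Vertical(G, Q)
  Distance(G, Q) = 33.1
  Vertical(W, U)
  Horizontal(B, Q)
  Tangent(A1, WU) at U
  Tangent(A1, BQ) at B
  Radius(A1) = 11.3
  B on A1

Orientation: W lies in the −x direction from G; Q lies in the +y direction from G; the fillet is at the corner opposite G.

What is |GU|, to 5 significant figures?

38.390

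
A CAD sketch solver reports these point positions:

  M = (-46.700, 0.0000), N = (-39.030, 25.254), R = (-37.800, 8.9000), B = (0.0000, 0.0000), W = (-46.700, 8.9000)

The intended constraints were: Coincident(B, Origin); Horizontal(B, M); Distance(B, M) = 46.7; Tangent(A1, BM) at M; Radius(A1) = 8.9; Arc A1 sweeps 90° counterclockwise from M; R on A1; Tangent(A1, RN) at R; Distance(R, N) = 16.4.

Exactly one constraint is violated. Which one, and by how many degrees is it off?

Tangent(A1, RN) at R — off by 4.30°.

B = (0.00, 0.00) ✓; B.y = 0.00, M.y = 0.00 ✓; |BM| = 46.70 ✓; ∠(WM, MB) = 90.00° ✓; |WM| = 8.900 ✓; bearing(W→R) − bearing(W→M) = 90.00° ✓; |WR| = 8.900 ✓; ∠(WR, RN) = 85.70° ✗; |RN| = 16.40 ✓.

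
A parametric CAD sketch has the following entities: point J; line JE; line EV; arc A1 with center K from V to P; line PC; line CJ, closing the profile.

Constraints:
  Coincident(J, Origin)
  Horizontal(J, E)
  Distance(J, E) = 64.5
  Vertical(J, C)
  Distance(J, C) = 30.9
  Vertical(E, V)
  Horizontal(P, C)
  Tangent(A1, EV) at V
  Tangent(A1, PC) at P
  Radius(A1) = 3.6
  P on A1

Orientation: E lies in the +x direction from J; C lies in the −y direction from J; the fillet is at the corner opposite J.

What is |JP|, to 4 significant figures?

68.29

J is at the origin; J and E share the same y with |JE| = 64.5 and E on the +x side, so E = (64.50, 0.000). JC is vertical with |JC| = 30.9 and C on the −y side, so C = (0.000, -30.90). The virtual corner opposite J is at (64.50, -30.90). The tangent condition forces KV to be normal to EV and since A1 is tangent to PC there, KP ⟂ PC, with radius 3.6, so the center K sits 3.6 in from both sides at K = (60.90, -27.30). That places the tangent points at V = (64.50, -27.30) on EV and P = (60.90, -30.90) on PC. Then |JP| = |P − J| = 68.29.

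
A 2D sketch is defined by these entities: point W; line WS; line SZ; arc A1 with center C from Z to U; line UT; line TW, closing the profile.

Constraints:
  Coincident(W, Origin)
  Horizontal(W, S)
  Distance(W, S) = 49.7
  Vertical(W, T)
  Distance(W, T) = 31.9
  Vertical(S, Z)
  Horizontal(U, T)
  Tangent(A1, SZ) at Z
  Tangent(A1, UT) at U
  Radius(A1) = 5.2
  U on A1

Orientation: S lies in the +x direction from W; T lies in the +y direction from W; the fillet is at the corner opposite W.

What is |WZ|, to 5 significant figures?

56.418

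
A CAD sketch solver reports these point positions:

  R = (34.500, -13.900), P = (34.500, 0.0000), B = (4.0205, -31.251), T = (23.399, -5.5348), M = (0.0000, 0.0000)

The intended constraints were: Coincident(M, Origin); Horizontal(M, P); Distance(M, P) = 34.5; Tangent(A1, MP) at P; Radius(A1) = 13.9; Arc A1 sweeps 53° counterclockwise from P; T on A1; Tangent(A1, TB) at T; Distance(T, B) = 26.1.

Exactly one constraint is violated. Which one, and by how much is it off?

Distance(T, B) = 26.1 — off by 6.10.

M = (0.00, 0.00) ✓; M.y = 0.00, P.y = 0.00 ✓; |MP| = 34.50 ✓; ∠(RP, PM) = 90.00° ✓; |RP| = 13.90 ✓; bearing(R→T) − bearing(R→P) = 53.00° ✓; |RT| = 13.90 ✓; ∠(RT, TB) = 90.00° ✓; |TB| = 32.20 ✗.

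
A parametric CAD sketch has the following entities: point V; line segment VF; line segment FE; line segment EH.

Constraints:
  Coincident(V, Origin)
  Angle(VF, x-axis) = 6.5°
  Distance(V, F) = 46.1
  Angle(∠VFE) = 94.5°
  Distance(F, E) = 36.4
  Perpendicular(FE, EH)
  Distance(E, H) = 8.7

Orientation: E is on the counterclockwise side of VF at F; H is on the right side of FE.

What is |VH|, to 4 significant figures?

67.74

∠VFE = 94.5°, so FE runs at 6.5° + (180° − 94.5°) = 92.00° from the x-axis; with |FE| = 36.4, E = F + 36.4·(cos 92.00°, sin 92.00°) = (44.53, 41.60). FE ⟂ EH; with |EH| = 8.7 on the right of FE, H = E + 8.7·(0.9994, 0.03490) = (53.23, 41.90). Then |VH| = |H − V| = 67.74.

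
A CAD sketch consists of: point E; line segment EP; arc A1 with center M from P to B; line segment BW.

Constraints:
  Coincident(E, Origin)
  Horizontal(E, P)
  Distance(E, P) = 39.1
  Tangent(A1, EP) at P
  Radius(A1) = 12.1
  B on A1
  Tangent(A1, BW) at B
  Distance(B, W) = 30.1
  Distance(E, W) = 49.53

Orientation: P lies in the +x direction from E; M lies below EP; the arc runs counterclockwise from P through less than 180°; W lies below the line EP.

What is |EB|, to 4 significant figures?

29.48

Checks: |MB| = 12.10 ✓; ∠(MB, BW) = 90.00° ✓; |BW| = 30.10 ✓; |EW| = 49.53 ✓.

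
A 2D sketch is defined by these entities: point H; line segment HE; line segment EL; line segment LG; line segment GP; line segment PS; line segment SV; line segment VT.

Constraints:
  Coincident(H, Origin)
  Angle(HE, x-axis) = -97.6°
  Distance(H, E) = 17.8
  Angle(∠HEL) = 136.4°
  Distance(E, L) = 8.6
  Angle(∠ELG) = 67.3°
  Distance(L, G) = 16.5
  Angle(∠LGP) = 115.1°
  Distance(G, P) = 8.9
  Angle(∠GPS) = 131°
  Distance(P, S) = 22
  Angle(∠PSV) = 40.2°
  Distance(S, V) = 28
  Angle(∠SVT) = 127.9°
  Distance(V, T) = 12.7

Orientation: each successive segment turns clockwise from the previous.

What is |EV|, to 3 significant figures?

6.64

H is at the origin; HE runs at -97.6° with length 17.8, so E = (-2.35, -17.6). ∠HEL = 136.4° gives EL at -141° from the x-axis; with |EL| = 8.6, L = (-9.06, -23.0). ∠ELG = 67.3° gives LG at 106° from the x-axis; with |LG| = 16.5, G = (-13.6, -7.18). ∠LGP = 115.1° gives GP at 41.2° from the x-axis; with |GP| = 8.9, P = (-6.94, -1.32). ∠GPS = 131.0° gives PS at -7.80° from the x-axis; with |PS| = 22.0, S = (14.9, -4.30). ∠PSV = 40.2° gives SV at -148° from the x-axis; with |SV| = 28.0, V = (-8.78, -19.3). Then |EV| = |V − E| = 6.64.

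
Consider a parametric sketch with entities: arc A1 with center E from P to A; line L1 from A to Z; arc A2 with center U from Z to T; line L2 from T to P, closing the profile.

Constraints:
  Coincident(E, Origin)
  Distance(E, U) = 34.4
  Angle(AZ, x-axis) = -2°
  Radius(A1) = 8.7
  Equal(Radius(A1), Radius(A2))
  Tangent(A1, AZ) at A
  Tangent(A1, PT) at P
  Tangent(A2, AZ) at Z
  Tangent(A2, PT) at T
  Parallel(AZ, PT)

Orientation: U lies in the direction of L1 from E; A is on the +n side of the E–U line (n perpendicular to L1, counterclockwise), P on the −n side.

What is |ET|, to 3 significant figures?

35.5

The slot axis is L1's direction at -2.0°, so u = (cos -2.0°, sin -2.0°) = (0.999, -0.0349) and n = (−sin -2.0°, cos -2.0°) = (0.0349, 0.999). E is at the origin and U lies 34.4 along u from E, so U = 34.4·u = (34.4, -1.20). Tangency of A1 to both parallel lines with radius 8.7 puts A and P at E ± 8.7·n: A = (0.304, 8.69), P = (-0.304, -8.69). Equal radii place Z and T the same way about U: Z = U + 8.7·n = (34.7, 7.49), T = U − 8.7·n = (34.1, -9.90). Then |ET| = |T − E| = 35.5.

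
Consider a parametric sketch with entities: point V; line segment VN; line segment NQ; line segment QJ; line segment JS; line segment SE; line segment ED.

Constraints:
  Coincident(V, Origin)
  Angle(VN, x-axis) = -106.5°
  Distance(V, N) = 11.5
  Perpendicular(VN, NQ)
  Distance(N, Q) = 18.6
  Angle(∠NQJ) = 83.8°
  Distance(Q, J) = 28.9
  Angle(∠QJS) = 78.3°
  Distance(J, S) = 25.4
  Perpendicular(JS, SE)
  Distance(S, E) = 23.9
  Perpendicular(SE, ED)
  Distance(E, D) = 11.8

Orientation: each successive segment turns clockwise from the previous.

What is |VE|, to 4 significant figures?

13.39

V is at the origin; VN runs at -106.5° with length 11.5, so N = (-3.266, -11.03). The perpendicularity gives NQ at right angles to VN, so NQ runs at 163.5°; with |NQ| = 18.6, Q = (-21.10, -5.744). ∠NQJ = 83.8° gives QJ at 67.30° from the x-axis; with |QJ| = 28.9, J = (-9.948, 20.92). ∠QJS = 78.3° gives JS at -34.40° from the x-axis; with |JS| = 25.4, S = (11.01, 6.567). JS is perpendicular to SE, so SE runs at -124.4°; with |SE| = 23.9, E = (-2.492, -13.15). Then |VE| = |E − V| = 13.39.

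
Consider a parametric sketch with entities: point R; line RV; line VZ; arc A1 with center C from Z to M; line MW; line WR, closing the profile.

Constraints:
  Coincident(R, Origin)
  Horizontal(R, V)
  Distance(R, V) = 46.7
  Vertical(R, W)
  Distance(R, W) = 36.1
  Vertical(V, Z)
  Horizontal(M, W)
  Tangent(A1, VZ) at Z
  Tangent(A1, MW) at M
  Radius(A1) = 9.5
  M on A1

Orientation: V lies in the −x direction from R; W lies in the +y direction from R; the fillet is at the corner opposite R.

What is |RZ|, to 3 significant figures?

53.7

The virtual corner opposite R is at (-46.7, 36.1). The tangent condition forces CZ to be normal to VZ and tangency of A1 to MW means the radius CM is perpendicular to MW, with radius 9.5, so the center C sits 9.5 in from both sides at C = (-37.2, 26.6). That places the tangent points at Z = (-46.7, 26.6) on VZ and M = (-37.2, 36.1) on MW. Then |RZ| = |Z − R| = 53.7.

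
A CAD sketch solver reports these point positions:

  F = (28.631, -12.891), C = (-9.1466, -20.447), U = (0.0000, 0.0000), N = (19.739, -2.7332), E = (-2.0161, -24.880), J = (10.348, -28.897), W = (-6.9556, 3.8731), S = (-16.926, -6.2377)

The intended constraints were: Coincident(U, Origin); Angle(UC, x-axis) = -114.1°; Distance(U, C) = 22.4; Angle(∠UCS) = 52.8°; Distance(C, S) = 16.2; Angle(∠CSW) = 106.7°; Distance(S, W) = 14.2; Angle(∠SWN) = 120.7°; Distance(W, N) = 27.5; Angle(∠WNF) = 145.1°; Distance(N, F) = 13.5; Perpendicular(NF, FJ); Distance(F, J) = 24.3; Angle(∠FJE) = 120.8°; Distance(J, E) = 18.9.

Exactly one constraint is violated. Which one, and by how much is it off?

Distance(J, E) = 18.9 — off by 5.90.

U = (0.00, 0.00) ✓; UC at -114.1° ✓; |UC| = 22.40 ✓; ∠UCS = 52.80° ✓; |CS| = 16.20 ✓; ∠CSW = 106.7° ✓; |SW| = 14.20 ✓; ∠SWN = 120.7° ✓; |WN| = 27.50 ✓; ∠WNF = 145.1° ✓; |NF| = 13.50 ✓; ∠(NF, FJ) = 90.00° ✓; |FJ| = 24.30 ✓; ∠FJE = 120.8° ✓; |JE| = 13.00 ✗.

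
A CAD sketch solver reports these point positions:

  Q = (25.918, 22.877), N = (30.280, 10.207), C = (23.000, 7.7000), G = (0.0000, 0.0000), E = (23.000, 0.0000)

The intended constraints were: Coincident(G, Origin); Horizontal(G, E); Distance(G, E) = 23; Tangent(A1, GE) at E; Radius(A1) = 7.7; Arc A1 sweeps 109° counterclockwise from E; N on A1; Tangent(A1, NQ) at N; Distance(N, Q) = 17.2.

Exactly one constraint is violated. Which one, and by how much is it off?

Distance(N, Q) = 17.2 — off by 3.80.

G = (0.00, 0.00) ✓; G.y = 0.00, E.y = 0.00 ✓; |GE| = 23.00 ✓; ∠(CE, EG) = 90.00° ✓; |CE| = 7.700 ✓; bearing(C→N) − bearing(C→E) = 109.0° ✓; |CN| = 7.700 ✓; ∠(CN, NQ) = 90.00° ✓; |NQ| = 13.40 ✗.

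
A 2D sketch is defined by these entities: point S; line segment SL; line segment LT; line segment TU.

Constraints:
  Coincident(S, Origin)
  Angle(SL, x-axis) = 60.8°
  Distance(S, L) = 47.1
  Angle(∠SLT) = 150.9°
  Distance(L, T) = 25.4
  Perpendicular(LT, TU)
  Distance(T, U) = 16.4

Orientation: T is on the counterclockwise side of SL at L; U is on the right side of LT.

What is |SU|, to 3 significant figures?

77.3

S is at the origin; SL runs at 60.8° with length 47.1, so L = 47.1·(cos 60.8°, sin 60.8°) = (23.0, 41.1). ∠SLT = 150.9°, so LT runs at 60.8° + (180° − 150.9°) = 89.9° from the x-axis; with |LT| = 25.4, T = L + 25.4·(cos 89.9°, sin 89.9°) = (23.0, 66.5). The perpendicularity gives TU at right angles to LT; with |TU| = 16.4 on the right of LT, U = T + 16.4·(1.00, -0.00175) = (39.4, 66.5). Then |SU| = |U − S| = 77.3.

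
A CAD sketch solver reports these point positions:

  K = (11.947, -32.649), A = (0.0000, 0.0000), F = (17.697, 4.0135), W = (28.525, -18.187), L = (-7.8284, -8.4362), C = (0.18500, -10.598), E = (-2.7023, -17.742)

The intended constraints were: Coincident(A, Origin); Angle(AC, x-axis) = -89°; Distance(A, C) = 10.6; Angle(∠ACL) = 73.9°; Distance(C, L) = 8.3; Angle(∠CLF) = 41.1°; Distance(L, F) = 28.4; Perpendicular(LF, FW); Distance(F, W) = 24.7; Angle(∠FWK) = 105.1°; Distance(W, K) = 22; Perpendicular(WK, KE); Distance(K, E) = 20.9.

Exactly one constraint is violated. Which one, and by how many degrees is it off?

Perpendicular(WK, KE) — off by 3.40°.

A = (0.00, 0.00) ✓; AC at -89.00° ✓; |AC| = 10.60 ✓; ∠ACL = 73.90° ✓; |CL| = 8.300 ✓; ∠CLF = 41.10° ✓; |LF| = 28.40 ✓; ∠(LF, FW) = 90.00° ✓; |FW| = 24.70 ✓; ∠FWK = 105.1° ✓; |WK| = 22.00 ✓; ∠(WK, KE) = 86.60° ✗; |KE| = 20.90 ✓.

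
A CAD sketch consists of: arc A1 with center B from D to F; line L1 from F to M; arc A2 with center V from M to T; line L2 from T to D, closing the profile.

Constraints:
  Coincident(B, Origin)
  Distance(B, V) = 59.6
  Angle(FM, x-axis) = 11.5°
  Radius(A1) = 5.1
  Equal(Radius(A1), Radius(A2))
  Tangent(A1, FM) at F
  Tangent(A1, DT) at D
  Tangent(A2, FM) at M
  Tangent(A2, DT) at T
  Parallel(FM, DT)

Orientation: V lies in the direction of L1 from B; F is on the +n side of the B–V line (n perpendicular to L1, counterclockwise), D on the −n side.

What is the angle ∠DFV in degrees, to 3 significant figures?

85.1°

The slot axis is L1's direction at 11.5°, so u = (cos 11.5°, sin 11.5°) = (0.980, 0.199) and n = (−sin 11.5°, cos 11.5°) = (-0.199, 0.980). B is at the origin and V lies 59.6 along u from B, so V = 59.6·u = (58.4, 11.9). Tangency of A1 to both parallel lines with radius 5.1 puts F and D at B ± 5.1·n: F = (-1.02, 5.00), D = (1.02, -5.00). Then cos ∠DFV = FD·FV / (|FD||FV|), giving 85.1°.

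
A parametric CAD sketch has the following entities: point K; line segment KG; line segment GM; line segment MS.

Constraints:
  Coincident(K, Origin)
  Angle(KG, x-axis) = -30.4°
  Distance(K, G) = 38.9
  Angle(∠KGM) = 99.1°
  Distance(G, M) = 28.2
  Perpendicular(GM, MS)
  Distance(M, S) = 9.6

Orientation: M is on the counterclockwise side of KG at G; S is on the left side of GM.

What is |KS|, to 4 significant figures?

44.83

K is at the origin; KG runs at -30.4° with length 38.9, so G = 38.9·(cos -30.4°, sin -30.4°) = (33.55, -19.68). ∠KGM = 99.1°, so GM runs at -30.4° + (180° − 99.1°) = 50.50° from the x-axis; with |GM| = 28.2, M = G + 28.2·(cos 50.50°, sin 50.50°) = (51.49, 2.075). GM is perpendicular to MS; with |MS| = 9.6 on the left of GM, S = M + 9.6·(-0.7716, 0.6361) = (44.08, 8.181). Then |KS| = |S − K| = 44.83.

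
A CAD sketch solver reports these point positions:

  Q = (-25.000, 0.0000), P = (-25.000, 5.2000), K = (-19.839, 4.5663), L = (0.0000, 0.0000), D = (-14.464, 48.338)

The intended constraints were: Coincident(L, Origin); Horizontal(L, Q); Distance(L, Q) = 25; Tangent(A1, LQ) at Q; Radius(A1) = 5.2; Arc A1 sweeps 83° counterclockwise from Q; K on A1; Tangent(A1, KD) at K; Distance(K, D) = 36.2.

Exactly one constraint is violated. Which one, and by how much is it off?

Distance(K, D) = 36.2 — off by 7.90.

L = (0.00, 0.00) ✓; L.y = 0.00, Q.y = 0.00 ✓; |LQ| = 25.00 ✓; ∠(PQ, QL) = 90.00° ✓; |PQ| = 5.200 ✓; bearing(P→K) − bearing(P→Q) = 83.00° ✓; |PK| = 5.200 ✓; ∠(PK, KD) = 90.00° ✓; |KD| = 44.10 ✗.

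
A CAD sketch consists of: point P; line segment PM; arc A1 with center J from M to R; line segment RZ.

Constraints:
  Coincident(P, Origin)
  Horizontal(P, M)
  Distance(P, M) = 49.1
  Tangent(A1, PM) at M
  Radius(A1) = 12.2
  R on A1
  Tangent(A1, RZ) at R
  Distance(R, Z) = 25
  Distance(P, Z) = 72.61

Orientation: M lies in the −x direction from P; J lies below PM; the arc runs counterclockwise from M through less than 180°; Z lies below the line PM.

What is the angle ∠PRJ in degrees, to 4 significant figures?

14.14°

Checks: |JM| = 12.20 ✓; |JR| = 12.20 ✓; ∠(JR, RZ) = 90.00° ✓; |RZ| = 25.00 ✓; |PZ| = 72.61 ✓.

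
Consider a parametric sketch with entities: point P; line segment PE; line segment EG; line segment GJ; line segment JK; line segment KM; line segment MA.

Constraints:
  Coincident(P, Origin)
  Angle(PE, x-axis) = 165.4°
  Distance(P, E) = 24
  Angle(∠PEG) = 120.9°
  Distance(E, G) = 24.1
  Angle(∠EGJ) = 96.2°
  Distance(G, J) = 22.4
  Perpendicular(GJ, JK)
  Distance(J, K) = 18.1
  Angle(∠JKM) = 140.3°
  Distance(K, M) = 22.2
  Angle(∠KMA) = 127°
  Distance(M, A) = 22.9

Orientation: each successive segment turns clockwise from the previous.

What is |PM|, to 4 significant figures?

8.934

P is at the origin; PE runs at 165.4° with length 24.0, so E = (-23.23, 6.050). ∠PEG = 120.9° gives EG at 106.3° from the x-axis; with |EG| = 24.1, G = (-29.99, 29.18). ∠EGJ = 96.2° gives GJ at 22.50° from the x-axis; with |GJ| = 22.4, J = (-9.294, 37.75). The perpendicularity gives JK at right angles to GJ, so JK runs at -67.50°; with |JK| = 18.1, K = (-2.368, 21.03). ∠JKM = 140.3° gives KM at -107.2° from the x-axis; with |KM| = 22.2, M = (-8.932, -0.1763). Then |PM| = |M − P| = 8.934.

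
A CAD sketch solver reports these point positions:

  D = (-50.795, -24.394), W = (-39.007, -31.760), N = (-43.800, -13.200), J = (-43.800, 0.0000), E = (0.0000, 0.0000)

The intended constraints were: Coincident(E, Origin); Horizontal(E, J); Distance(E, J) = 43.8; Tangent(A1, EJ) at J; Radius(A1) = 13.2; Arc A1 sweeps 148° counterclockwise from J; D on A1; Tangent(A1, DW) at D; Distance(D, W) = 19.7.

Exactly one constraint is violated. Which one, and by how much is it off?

Distance(D, W) = 19.7 — off by 5.80.

E = (0.00, 0.00) ✓; E.y = 0.00, J.y = 0.00 ✓; |EJ| = 43.80 ✓; ∠(NJ, JE) = 90.00° ✓; |NJ| = 13.20 ✓; bearing(N→D) − bearing(N→J) = 148.0° ✓; |ND| = 13.20 ✓; ∠(ND, DW) = 90.00° ✓; |DW| = 13.90 ✗.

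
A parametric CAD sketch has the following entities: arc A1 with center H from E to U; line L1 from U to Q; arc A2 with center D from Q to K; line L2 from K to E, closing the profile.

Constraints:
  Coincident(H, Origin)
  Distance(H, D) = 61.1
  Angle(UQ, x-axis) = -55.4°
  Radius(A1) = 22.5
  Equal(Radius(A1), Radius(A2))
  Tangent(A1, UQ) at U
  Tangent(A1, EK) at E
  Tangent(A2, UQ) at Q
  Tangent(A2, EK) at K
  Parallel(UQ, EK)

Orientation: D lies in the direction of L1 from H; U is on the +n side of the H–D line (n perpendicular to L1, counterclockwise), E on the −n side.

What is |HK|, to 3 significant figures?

65.1

Tangency of A1 to both parallel lines with radius 22.5 puts U and E at H ± 22.5·n: U = (18.5, 12.8), E = (-18.5, -12.8). Equal radii place Q and K the same way about D: Q = D + 22.5·n = (53.2, -37.5), K = D − 22.5·n = (16.2, -63.1). Then |HK| = |K − H| = 65.1.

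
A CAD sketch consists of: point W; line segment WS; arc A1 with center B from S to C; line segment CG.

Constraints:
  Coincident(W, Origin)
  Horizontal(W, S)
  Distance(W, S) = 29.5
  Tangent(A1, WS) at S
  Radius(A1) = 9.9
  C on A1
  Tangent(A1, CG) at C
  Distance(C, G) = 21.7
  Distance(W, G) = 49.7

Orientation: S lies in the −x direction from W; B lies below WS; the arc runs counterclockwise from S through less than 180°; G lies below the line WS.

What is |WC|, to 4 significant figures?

40.78

W is at the origin; WS is horizontal with |WS| = 29.5 and S on the −x side, so S = (-29.50, 0.000). Tangency of A1 to WS means the radius BS is perpendicular to WS, so B = S + (0, -9.9) = (-29.50, -9.900). Since BC ⟂ CG (tangency), |BG| = √(9.9² + 21.7²) = 23.85 regardless of where C sits on A1. So G lies on both circle(W, 49.7) and circle(B, 23.85); the below-WS intersection is G = (-37.81, -32.26). C is the foot of the tangent from G: C = (-39.37, -10.61).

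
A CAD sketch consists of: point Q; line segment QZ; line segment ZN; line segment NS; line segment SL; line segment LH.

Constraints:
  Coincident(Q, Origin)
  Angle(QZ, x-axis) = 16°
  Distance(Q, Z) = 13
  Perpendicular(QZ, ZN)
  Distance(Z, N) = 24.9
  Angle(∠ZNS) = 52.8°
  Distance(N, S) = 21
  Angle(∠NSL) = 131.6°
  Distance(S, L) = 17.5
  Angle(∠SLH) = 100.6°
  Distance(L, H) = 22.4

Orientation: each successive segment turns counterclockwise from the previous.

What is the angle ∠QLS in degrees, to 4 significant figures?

39.63°

∠ZNS = 52.8° gives NS at -126.8° from the x-axis; with |NS| = 21.0, S = (-6.946, 10.70). ∠NSL = 131.6° gives SL at -78.40° from the x-axis; with |SL| = 17.5, L = (-3.428, -6.439). Then cos ∠QLS = LQ·LS / (|LQ||LS|), giving 39.63°.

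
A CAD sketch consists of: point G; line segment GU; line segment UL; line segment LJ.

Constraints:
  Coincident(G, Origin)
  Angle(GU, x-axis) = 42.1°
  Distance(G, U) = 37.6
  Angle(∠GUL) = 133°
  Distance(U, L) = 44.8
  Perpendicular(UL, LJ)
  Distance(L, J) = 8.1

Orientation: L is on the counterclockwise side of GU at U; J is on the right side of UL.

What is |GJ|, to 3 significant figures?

78.9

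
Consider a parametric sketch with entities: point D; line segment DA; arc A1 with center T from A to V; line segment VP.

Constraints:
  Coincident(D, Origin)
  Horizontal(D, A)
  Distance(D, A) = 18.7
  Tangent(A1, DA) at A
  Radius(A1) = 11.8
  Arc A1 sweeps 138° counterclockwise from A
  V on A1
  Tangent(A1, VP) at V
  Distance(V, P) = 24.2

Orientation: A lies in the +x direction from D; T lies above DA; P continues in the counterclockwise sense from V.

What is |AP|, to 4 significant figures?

38.12

On A1, A sits at bearing -90° from T; a 138° counterclockwise sweep puts V at bearing 48°, so V = T + 11.8·(cos 48°, sin 48°) = (26.60, 20.57). Tangency of A1 to VP means the radius TV is perpendicular to VP, so VP runs along (−sin 48°, cos 48°); with |VP| = 24.2, P = (8.612, 36.76). Then |AP| = |P − A| = 38.12.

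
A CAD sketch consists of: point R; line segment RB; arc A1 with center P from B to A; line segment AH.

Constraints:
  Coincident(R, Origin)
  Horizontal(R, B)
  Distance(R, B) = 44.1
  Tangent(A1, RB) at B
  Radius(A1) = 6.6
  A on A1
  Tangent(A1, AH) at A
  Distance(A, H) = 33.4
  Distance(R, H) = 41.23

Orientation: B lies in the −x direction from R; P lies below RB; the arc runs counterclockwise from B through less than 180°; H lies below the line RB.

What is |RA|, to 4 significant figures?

49.85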